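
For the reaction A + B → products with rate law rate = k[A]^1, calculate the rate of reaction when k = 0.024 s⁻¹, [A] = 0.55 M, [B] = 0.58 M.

0.0132 M/s

Step 1: The rate law is rate = k[A]^1
Step 2: Note that the rate does not depend on [B] (zero order in B).
Step 3: rate = 0.024 × (0.55)^1 = 0.0132 M/s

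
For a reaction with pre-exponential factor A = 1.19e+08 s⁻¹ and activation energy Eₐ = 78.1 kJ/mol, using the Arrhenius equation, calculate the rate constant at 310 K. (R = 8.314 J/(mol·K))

8.23e-06 s⁻¹

Step 1: Use the Arrhenius equation: k = A × exp(-Eₐ/RT)
Step 2: Convert Eₐ to J/mol: 78.1 kJ/mol = 78100 J/mol
Step 3: Calculate the exponent: -Eₐ/(RT) = -78100/(8.314 × 310) = -30.30256
Step 4: k = 1.19e+08 × exp(-30.30256)
Step 5: k = 1.19e+08 × 6.91457e-14 = 8.2283e-06 s⁻¹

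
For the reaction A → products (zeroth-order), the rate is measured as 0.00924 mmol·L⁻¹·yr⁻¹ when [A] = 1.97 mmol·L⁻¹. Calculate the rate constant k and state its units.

0.00924 mmol·L⁻¹·yr⁻¹

Step 1: For a zeroth-order reaction, rate = k (independent of concentration).
Step 2: k = rate = 0.00924 mmol·L⁻¹·yr⁻¹.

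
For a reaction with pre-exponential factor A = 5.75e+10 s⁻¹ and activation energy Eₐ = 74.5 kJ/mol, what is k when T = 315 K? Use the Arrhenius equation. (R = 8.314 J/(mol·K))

2.54e-02 s⁻¹

Step 1: Use the Arrhenius equation: k = A × exp(-Eₐ/RT)
Step 2: Convert Eₐ to J/mol: 74.5 kJ/mol = 74500 J/mol
Step 3: Calculate the exponent: -Eₐ/(RT) = -74500/(8.314 × 315) = -28.44695
Step 4: k = 5.75e+10 × exp(-28.44695)
Step 5: k = 5.75e+10 × 4.42228e-13 = 2.5428e-02 s⁻¹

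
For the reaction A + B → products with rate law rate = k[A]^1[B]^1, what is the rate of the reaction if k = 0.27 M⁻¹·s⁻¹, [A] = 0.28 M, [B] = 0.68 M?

0.05141 M/s

Step 1: The rate law is rate = k[A]^1[B]^1
Step 2: Substitute: rate = 0.27 × (0.28)^1 × (0.68)^1
Step 3: rate = 0.27 × 0.28 × 0.68 = 0.051408 M/s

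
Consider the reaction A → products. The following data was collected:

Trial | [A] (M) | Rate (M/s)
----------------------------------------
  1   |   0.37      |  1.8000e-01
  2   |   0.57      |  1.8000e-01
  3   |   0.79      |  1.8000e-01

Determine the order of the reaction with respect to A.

zeroth order (0)

Step 1: Compare trials - when concentration changes, rate stays constant.
Step 2: rate₂/rate₁ = 1.8000e-01/1.8000e-01 = 1
Step 3: [A]₂/[A]₁ = 0.57/0.37 = 1.541
Step 4: Since rate ratio ≈ (conc ratio)^0, the reaction is zeroth order.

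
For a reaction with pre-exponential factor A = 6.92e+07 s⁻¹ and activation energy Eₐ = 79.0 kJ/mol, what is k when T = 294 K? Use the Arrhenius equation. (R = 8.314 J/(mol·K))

6.36e-07 s⁻¹

Step 1: Use the Arrhenius equation: k = A × exp(-Eₐ/RT)
Step 2: Convert Eₐ to J/mol: 79.0 kJ/mol = 79000 J/mol
Step 3: Calculate the exponent: -Eₐ/(RT) = -79000/(8.314 × 294) = -32.31988
Step 4: k = 6.92e+07 × exp(-32.31988)
Step 5: k = 6.92e+07 × 9.19718e-15 = 6.3644e-07 s⁻¹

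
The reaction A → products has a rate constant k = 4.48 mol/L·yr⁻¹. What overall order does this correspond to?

zeroth order (0)

Step 1: The units of k for an nth-order reaction are (concentration)^(1-n)·(time)⁻¹.
Step 2: Here k has units mol/L·yr⁻¹, so the concentration exponent is 1.
Step 3: 1 - n = 1 ⇒ n = 0. The reaction is zeroth order.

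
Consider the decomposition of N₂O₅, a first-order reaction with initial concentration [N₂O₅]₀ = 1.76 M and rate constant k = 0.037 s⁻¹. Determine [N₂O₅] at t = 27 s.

0.6481 M

Step 1: For a first-order reaction: [N₂O₅] = [N₂O₅]₀ × e^(-kt)
Step 2: [N₂O₅] = 1.76 × e^(-0.037 × 27)
Step 3: [N₂O₅] = 1.76 × e^(-0.999)
Step 4: [N₂O₅] = 1.76 × 0.368248 = 0.6481 M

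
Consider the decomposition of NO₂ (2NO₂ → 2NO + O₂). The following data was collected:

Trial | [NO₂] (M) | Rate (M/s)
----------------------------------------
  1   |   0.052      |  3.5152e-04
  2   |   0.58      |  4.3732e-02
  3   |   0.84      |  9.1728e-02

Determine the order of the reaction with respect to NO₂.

second order (2)

Step 1: Compare trials to find order n where rate₂/rate₁ = ([NO₂]₂/[NO₂]₁)^n
Step 2: rate₂/rate₁ = 4.3732e-02/3.5152e-04 = 124.4
Step 3: [NO₂]₂/[NO₂]₁ = 0.58/0.052 = 11.15
Step 4: n = ln(124.4)/ln(11.15) = 2.00 ≈ 2
Step 5: The reaction is second order in NO₂.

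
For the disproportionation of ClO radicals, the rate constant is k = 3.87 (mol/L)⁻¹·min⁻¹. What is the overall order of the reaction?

second order (2)

Step 1: The units of k for an nth-order reaction are (concentration)^(1-n)·(time)⁻¹.
Step 2: Here k has units (mol/L)⁻¹·min⁻¹, so the concentration exponent is -1.
Step 3: 1 - n = -1 ⇒ n = 2. The reaction is second order.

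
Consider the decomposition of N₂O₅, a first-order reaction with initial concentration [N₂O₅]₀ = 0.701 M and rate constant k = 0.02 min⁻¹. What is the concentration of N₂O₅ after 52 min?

0.2478 M

Step 1: For a first-order reaction: [N₂O₅] = [N₂O₅]₀ × e^(-kt)
Step 2: [N₂O₅] = 0.701 × e^(-0.02 × 52)
Step 3: [N₂O₅] = 0.701 × e^(-1.04)
Step 4: [N₂O₅] = 0.701 × 0.353455 = 0.2478 M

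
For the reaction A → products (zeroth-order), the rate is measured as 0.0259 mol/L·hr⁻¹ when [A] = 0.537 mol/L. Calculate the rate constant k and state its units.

0.0259 mol/L·hr⁻¹

Step 1: For a zeroth-order reaction, rate = k (independent of concentration).
Step 2: k = rate = 0.0259 mol/L·hr⁻¹.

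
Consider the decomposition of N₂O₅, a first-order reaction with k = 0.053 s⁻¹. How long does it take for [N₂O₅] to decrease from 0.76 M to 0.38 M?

13.08 s

Step 1: For first-order: t = ln([N₂O₅]₀/[N₂O₅])/k
Step 2: t = ln(0.76/0.38)/0.053
Step 3: t = ln(2)/0.053
Step 4: t = 0.6931/0.053 = 13.08 s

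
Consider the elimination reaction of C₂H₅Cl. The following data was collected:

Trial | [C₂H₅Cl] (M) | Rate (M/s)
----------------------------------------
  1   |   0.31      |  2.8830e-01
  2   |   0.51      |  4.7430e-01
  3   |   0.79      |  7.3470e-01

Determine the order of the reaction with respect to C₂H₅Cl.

first order (1)

Step 1: Compare trials to find order n where rate₂/rate₁ = ([C₂H₅Cl]₂/[C₂H₅Cl]₁)^n
Step 2: rate₂/rate₁ = 4.7430e-01/2.8830e-01 = 1.645
Step 3: [C₂H₅Cl]₂/[C₂H₅Cl]₁ = 0.51/0.31 = 1.645
Step 4: n = ln(1.645)/ln(1.645) = 1.00 ≈ 1
Step 5: The reaction is first order in C₂H₅Cl.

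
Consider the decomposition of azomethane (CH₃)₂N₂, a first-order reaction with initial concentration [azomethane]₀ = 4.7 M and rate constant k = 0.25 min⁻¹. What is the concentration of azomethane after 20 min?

0.03167 M

Step 1: For a first-order reaction: [azomethane] = [azomethane]₀ × e^(-kt)
Step 2: [azomethane] = 4.7 × e^(-0.25 × 20)
Step 3: [azomethane] = 4.7 × e^(-5)
Step 4: [azomethane] = 4.7 × 0.00673795 = 0.03167 M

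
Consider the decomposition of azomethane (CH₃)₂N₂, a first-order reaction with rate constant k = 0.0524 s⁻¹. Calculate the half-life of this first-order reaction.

13.23 s

Step 1: For a first-order reaction, t₁/₂ = ln(2)/k
Step 2: t₁/₂ = ln(2)/0.0524
Step 3: t₁/₂ = 0.6931/0.0524 = 13.23 s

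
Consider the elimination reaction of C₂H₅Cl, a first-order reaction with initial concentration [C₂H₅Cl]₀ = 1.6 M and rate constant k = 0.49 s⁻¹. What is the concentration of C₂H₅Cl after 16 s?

0.0006299 M

Step 1: For a first-order reaction: [C₂H₅Cl] = [C₂H₅Cl]₀ × e^(-kt)
Step 2: [C₂H₅Cl] = 1.6 × e^(-0.49 × 16)
Step 3: [C₂H₅Cl] = 1.6 × e^(-7.84)
Step 4: [C₂H₅Cl] = 1.6 × 0.000393669 = 0.0006299 M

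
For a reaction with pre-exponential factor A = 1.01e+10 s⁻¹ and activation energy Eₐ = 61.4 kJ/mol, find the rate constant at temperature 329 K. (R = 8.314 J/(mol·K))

1.80e+00 s⁻¹

Step 1: Use the Arrhenius equation: k = A × exp(-Eₐ/RT)
Step 2: Convert Eₐ to J/mol: 61.4 kJ/mol = 61400 J/mol
Step 3: Calculate the exponent: -Eₐ/(RT) = -61400/(8.314 × 329) = -22.44721
Step 4: k = 1.01e+10 × exp(-22.44721)
Step 5: k = 1.01e+10 × 1.78361e-10 = 1.8014e+00 s⁻¹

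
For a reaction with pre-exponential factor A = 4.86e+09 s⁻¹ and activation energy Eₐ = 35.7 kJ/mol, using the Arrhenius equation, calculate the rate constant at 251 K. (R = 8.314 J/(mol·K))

1.81e+02 s⁻¹

Step 1: Use the Arrhenius equation: k = A × exp(-Eₐ/RT)
Step 2: Convert Eₐ to J/mol: 35.7 kJ/mol = 35700 J/mol
Step 3: Calculate the exponent: -Eₐ/(RT) = -35700/(8.314 × 251) = -17.10742
Step 4: k = 4.86e+09 × exp(-17.10742)
Step 5: k = 4.86e+09 × 3.71828e-08 = 1.8071e+02 s⁻¹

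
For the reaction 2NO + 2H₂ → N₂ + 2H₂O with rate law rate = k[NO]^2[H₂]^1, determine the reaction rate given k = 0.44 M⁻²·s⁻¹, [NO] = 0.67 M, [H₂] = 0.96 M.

0.1896 M/s

Step 1: The rate law is rate = k[NO]^2[H₂]^1
Step 2: Substitute: rate = 0.44 × (0.67)^2 × (0.96)^1
Step 3: rate = 0.44 × 0.4489 × 0.96 = 0.189615 M/s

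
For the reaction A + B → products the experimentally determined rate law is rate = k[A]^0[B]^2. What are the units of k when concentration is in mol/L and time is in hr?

(mol/L)⁻¹·hr⁻¹

Step 1: Overall order = 0 + 2 = 2.
Step 2: rate has units mol/L·hr⁻¹; [A]^0[B]^2 has units (mol/L)^2.
Step 3: k = rate/([A]^0[B]^2), so units of k = (mol/L)^(1-2)·hr⁻¹ = (mol/L)⁻¹·hr⁻¹.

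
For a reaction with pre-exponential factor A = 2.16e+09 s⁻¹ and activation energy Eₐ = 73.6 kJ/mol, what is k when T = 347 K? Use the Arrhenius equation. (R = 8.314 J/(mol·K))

1.80e-02 s⁻¹

Step 1: Use the Arrhenius equation: k = A × exp(-Eₐ/RT)
Step 2: Convert Eₐ to J/mol: 73.6 kJ/mol = 73600 J/mol
Step 3: Calculate the exponent: -Eₐ/(RT) = -73600/(8.314 × 347) = -25.51164
Step 4: k = 2.16e+09 × exp(-25.51164)
Step 5: k = 2.16e+09 × 8.32598e-12 = 1.7984e-02 s⁻¹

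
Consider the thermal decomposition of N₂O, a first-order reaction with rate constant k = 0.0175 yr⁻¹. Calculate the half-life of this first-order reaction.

39.61 yr

Step 1: For a first-order reaction, t₁/₂ = ln(2)/k
Step 2: t₁/₂ = ln(2)/0.0175
Step 3: t₁/₂ = 0.6931/0.0175 = 39.61 yr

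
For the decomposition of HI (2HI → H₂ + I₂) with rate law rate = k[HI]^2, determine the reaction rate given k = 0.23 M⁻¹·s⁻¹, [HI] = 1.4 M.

0.4508 M/s

Step 1: Identify the rate law: rate = k[HI]^2
Step 2: Substitute values: rate = 0.23 × (1.4)^2
Step 3: Calculate: rate = 0.23 × 1.96 = 0.4508 M/s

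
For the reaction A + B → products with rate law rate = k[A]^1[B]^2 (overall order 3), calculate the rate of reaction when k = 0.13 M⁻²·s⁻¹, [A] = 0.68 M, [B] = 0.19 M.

0.003191 M/s

Step 1: The rate law is rate = k[A]^1[B]^2, overall order = 1+2 = 3
Step 2: Substitute values: rate = 0.13 × (0.68)^1 × (0.19)^2
Step 3: rate = 0.13 × 0.68 × 0.0361 = 0.00319124 M/s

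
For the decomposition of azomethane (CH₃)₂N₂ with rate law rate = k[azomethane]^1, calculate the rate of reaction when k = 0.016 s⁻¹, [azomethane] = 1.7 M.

0.0272 M/s

Step 1: Identify the rate law: rate = k[azomethane]^1
Step 2: Substitute values: rate = 0.016 × (1.7)^1
Step 3: Calculate: rate = 0.016 × 1.7 = 0.0272 M/s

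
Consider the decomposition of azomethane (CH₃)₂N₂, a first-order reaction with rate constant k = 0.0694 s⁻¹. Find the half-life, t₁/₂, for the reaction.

9.988 s

Step 1: For a first-order reaction, t₁/₂ = ln(2)/k
Step 2: t₁/₂ = ln(2)/0.0694
Step 3: t₁/₂ = 0.6931/0.0694 = 9.988 s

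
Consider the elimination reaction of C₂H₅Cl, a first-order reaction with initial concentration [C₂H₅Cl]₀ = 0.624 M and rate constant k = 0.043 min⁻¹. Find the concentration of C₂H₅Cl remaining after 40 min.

0.1117 M

Step 1: For a first-order reaction: [C₂H₅Cl] = [C₂H₅Cl]₀ × e^(-kt)
Step 2: [C₂H₅Cl] = 0.624 × e^(-0.043 × 40)
Step 3: [C₂H₅Cl] = 0.624 × e^(-1.72)
Step 4: [C₂H₅Cl] = 0.624 × 0.179066 = 0.1117 M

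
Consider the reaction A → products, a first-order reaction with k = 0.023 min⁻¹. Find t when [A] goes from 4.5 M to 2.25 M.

30.14 min

Step 1: For first-order: t = ln([A]₀/[A])/k
Step 2: t = ln(4.5/2.25)/0.023
Step 3: t = ln(2)/0.023
Step 4: t = 0.6931/0.023 = 30.14 min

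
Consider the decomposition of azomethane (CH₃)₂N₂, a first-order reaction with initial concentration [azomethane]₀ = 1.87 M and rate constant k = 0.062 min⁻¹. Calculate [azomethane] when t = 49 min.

0.08963 M

Step 1: For a first-order reaction: [azomethane] = [azomethane]₀ × e^(-kt)
Step 2: [azomethane] = 1.87 × e^(-0.062 × 49)
Step 3: [azomethane] = 1.87 × e^(-3.038)
Step 4: [azomethane] = 1.87 × 0.0479307 = 0.08963 M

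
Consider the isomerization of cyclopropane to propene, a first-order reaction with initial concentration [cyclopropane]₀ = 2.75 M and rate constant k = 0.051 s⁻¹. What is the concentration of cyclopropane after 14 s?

1.347 M

Step 1: For a first-order reaction: [cyclopropane] = [cyclopropane]₀ × e^(-kt)
Step 2: [cyclopropane] = 2.75 × e^(-0.051 × 14)
Step 3: [cyclopropane] = 2.75 × e^(-0.714)
Step 4: [cyclopropane] = 2.75 × 0.489682 = 1.347 M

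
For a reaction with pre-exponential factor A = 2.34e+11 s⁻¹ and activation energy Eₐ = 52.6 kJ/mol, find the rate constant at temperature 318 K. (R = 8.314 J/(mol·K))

5.36e+02 s⁻¹

Step 1: Use the Arrhenius equation: k = A × exp(-Eₐ/RT)
Step 2: Convert Eₐ to J/mol: 52.6 kJ/mol = 52600 J/mol
Step 3: Calculate the exponent: -Eₐ/(RT) = -52600/(8.314 × 318) = -19.89521
Step 4: k = 2.34e+11 × exp(-19.89521)
Step 5: k = 2.34e+11 × 2.28886e-09 = 5.3559e+02 s⁻¹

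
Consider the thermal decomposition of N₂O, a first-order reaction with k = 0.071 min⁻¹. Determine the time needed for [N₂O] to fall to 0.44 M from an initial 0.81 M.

8.595 min

Step 1: For first-order: t = ln([N₂O]₀/[N₂O])/k
Step 2: t = ln(0.81/0.44)/0.071
Step 3: t = ln(1.841)/0.071
Step 4: t = 0.6103/0.071 = 8.595 min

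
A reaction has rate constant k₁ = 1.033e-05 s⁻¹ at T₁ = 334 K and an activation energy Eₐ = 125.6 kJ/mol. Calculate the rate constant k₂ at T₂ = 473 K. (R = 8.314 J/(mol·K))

6.119e+00 s⁻¹

Step 1: Use the two-temperature Arrhenius form: ln(k₂/k₁) = -Eₐ/R × (1/T₂ - 1/T₁)
Step 2: Convert Eₐ to J/mol: 125.6 kJ/mol = 125600 J/mol
Step 3: 1/T₂ - 1/T₁ = 1/473 - 1/334 = -8.798471e-04 K⁻¹
Step 4: ln(k₂/k₁) = -125600/8.314 × -8.798471e-04 = 13.29189
Step 5: k₂ = k₁ × exp(13.29189) = 1.033e-05 × 5.92372e+05 = 6.119e+00 s⁻¹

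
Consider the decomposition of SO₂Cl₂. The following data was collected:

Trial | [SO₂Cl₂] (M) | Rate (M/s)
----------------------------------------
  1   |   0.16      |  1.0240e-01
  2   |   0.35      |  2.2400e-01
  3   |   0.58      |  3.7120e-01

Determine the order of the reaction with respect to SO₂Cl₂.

first order (1)

Step 1: Compare trials to find order n where rate₂/rate₁ = ([SO₂Cl₂]₂/[SO₂Cl₂]₁)^n
Step 2: rate₂/rate₁ = 2.2400e-01/1.0240e-01 = 2.187
Step 3: [SO₂Cl₂]₂/[SO₂Cl₂]₁ = 0.35/0.16 = 2.188
Step 4: n = ln(2.187)/ln(2.188) = 1.00 ≈ 1
Step 5: The reaction is first order in SO₂Cl₂.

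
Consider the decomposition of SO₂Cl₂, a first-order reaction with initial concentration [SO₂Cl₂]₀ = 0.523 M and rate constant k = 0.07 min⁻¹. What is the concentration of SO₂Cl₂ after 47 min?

0.01948 M

Step 1: For a first-order reaction: [SO₂Cl₂] = [SO₂Cl₂]₀ × e^(-kt)
Step 2: [SO₂Cl₂] = 0.523 × e^(-0.07 × 47)
Step 3: [SO₂Cl₂] = 0.523 × e^(-3.29)
Step 4: [SO₂Cl₂] = 0.523 × 0.0372538 = 0.01948 M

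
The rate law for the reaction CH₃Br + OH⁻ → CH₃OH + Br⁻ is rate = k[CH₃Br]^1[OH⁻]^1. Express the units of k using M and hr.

M⁻¹·hr⁻¹

Step 1: Overall order = 1 + 1 = 2.
Step 2: rate has units M·hr⁻¹; [CH₃Br]^1[OH⁻]^1 has units M^2.
Step 3: k = rate/([CH₃Br]^1[OH⁻]^1), so units of k = M^(1-2)·hr⁻¹ = M⁻¹·hr⁻¹.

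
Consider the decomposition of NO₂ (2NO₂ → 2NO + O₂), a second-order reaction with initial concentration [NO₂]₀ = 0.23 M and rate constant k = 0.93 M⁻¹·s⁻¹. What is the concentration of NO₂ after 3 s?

0.1401 M

Step 1: For a second-order reaction: 1/[NO₂] = 1/[NO₂]₀ + kt
Step 2: 1/[NO₂] = 1/0.23 + 0.93 × 3
Step 3: 1/[NO₂] = 4.348 + 2.79 = 7.138
Step 4: [NO₂] = 1/7.138 = 0.1401 M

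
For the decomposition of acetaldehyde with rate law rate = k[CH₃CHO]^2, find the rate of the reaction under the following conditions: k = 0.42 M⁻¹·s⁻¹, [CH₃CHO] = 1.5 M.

0.945 M/s

Step 1: Identify the rate law: rate = k[CH₃CHO]^2
Step 2: Substitute values: rate = 0.42 × (1.5)^2
Step 3: Calculate: rate = 0.42 × 2.25 = 0.945 M/s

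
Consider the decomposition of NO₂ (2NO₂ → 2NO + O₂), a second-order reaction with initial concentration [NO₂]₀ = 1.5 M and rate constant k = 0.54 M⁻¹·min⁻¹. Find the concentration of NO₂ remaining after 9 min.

0.1809 M

Step 1: For a second-order reaction: 1/[NO₂] = 1/[NO₂]₀ + kt
Step 2: 1/[NO₂] = 1/1.5 + 0.54 × 9
Step 3: 1/[NO₂] = 0.6667 + 4.86 = 5.527
Step 4: [NO₂] = 1/5.527 = 0.1809 M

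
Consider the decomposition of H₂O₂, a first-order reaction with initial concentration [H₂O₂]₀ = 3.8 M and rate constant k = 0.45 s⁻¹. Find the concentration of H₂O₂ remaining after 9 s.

0.06621 M

Step 1: For a first-order reaction: [H₂O₂] = [H₂O₂]₀ × e^(-kt)
Step 2: [H₂O₂] = 3.8 × e^(-0.45 × 9)
Step 3: [H₂O₂] = 3.8 × e^(-4.05)
Step 4: [H₂O₂] = 3.8 × 0.0174224 = 0.06621 M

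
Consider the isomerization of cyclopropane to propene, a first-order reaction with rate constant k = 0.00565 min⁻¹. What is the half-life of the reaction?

122.7 min

Step 1: For a first-order reaction, t₁/₂ = ln(2)/k
Step 2: t₁/₂ = ln(2)/0.00565
Step 3: t₁/₂ = 0.6931/0.00565 = 122.7 min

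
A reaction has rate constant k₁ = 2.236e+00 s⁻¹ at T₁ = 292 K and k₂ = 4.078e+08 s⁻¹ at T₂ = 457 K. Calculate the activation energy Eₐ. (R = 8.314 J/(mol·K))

127.9 kJ/mol

Step 1: Use the two-temperature Arrhenius form: ln(k₂/k₁) = -Eₐ/R × (1/T₂ - 1/T₁)
Step 2: ln(k₂/k₁) = ln(4.078e+08/2.236e+00) = ln(1.82379e+08) = 19.0216
Step 3: 1/T₂ - 1/T₁ = 1/457 - 1/292 = -1.236474e-03 K⁻¹
Step 4: Eₐ = -R × ln(k₂/k₁) / (1/T₂ - 1/T₁) = -8.314 × 19.0216 / -1.236474e-03
Step 5: Eₐ = 1.2790e+05 J/mol = 127.9 kJ/mol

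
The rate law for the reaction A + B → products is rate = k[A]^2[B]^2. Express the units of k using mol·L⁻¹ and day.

(mol·L⁻¹)⁻³·day⁻¹

Step 1: Overall order = 2 + 2 = 4.
Step 2: rate has units mol·L⁻¹·day⁻¹; [A]^2[B]^2 has units (mol·L⁻¹)^4.
Step 3: k = rate/([A]^2[B]^2), so units of k = (mol·L⁻¹)^(1-4)·day⁻¹ = (mol·L⁻¹)⁻³·day⁻¹.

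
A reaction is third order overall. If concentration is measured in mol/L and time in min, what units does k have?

(mol/L)⁻²·min⁻¹

Step 1: For overall order n, rate = k × (concentration)^n.
Step 2: Rate has units mol/L·min⁻¹; concentration term has units (mol/L)^3.
Step 3: k = rate / (concentration)^n, so units of k = (mol/L)^(1-3)·min⁻¹ = (mol/L)⁻²·min⁻¹.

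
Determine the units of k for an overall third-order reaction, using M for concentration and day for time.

M⁻²·day⁻¹

Step 1: For overall order n, rate = k × (concentration)^n.
Step 2: Rate has units M·day⁻¹; concentration term has units M^3.
Step 3: k = rate / (concentration)^n, so units of k = M^(1-3)·day⁻¹ = M⁻²·day⁻¹.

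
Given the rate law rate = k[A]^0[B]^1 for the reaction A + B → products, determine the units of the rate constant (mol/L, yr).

yr⁻¹

Step 1: Overall order = 0 + 1 = 1.
Step 2: rate has units mol/L·yr⁻¹; [A]^0[B]^1 has units (mol/L)^1.
Step 3: k = rate/([A]^0[B]^1), so units of k = (mol/L)^(1-1)·yr⁻¹ = yr⁻¹.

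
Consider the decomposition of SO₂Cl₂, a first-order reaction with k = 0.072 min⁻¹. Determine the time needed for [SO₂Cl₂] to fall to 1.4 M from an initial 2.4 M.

7.486 min

Step 1: For first-order: t = ln([SO₂Cl₂]₀/[SO₂Cl₂])/k
Step 2: t = ln(2.4/1.4)/0.072
Step 3: t = ln(1.714)/0.072
Step 4: t = 0.539/0.072 = 7.486 min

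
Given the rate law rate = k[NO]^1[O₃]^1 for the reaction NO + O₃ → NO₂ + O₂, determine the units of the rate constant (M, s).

M⁻¹·s⁻¹

Step 1: Overall order = 1 + 1 = 2.
Step 2: rate has units M·s⁻¹; [NO]^1[O₃]^1 has units M^2.
Step 3: k = rate/([NO]^1[O₃]^1), so units of k = M^(1-2)·s⁻¹ = M⁻¹·s⁻¹.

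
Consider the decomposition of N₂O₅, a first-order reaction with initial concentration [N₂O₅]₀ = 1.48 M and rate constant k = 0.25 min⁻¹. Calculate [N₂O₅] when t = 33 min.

0.0003867 M

Step 1: For a first-order reaction: [N₂O₅] = [N₂O₅]₀ × e^(-kt)
Step 2: [N₂O₅] = 1.48 × e^(-0.25 × 33)
Step 3: [N₂O₅] = 1.48 × e^(-8.25)
Step 4: [N₂O₅] = 1.48 × 0.000261259 = 0.0003867 M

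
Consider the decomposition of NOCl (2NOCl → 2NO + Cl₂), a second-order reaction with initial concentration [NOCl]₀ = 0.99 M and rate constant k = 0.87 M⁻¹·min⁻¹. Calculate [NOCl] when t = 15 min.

0.07112 M

Step 1: For a second-order reaction: 1/[NOCl] = 1/[NOCl]₀ + kt
Step 2: 1/[NOCl] = 1/0.99 + 0.87 × 15
Step 3: 1/[NOCl] = 1.01 + 13.05 = 14.06
Step 4: [NOCl] = 1/14.06 = 0.07112 M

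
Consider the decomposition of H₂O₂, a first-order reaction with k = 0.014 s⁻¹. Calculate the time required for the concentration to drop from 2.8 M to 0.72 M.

97.01 s

Step 1: For first-order: t = ln([H₂O₂]₀/[H₂O₂])/k
Step 2: t = ln(2.8/0.72)/0.014
Step 3: t = ln(3.889)/0.014
Step 4: t = 1.358/0.014 = 97.01 s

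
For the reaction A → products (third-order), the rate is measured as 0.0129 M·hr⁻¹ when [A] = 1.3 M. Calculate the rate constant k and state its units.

0.005872 M⁻²·hr⁻¹

Step 1: rate = k[A]^3, so k = rate / [A]^3.
Step 2: k = 0.0129 / (1.3)^3 = 0.0129 / 2.197.
Step 3: k = 0.005872 M⁻²·hr⁻¹.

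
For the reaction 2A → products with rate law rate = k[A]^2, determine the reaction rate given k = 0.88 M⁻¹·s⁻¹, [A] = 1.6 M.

2.253 M/s

Step 1: Identify the rate law: rate = k[A]^2
Step 2: Substitute values: rate = 0.88 × (1.6)^2
Step 3: Calculate: rate = 0.88 × 2.56 = 2.2528 M/s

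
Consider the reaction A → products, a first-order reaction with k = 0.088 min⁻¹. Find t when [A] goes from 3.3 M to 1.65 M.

7.877 min

Step 1: For first-order: t = ln([A]₀/[A])/k
Step 2: t = ln(3.3/1.65)/0.088
Step 3: t = ln(2)/0.088
Step 4: t = 0.6931/0.088 = 7.877 min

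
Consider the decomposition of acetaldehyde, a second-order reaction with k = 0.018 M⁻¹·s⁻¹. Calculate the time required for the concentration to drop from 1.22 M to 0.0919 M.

559 s

Step 1: For second-order: t = (1/[CH₃CHO] - 1/[CH₃CHO]₀)/k
Step 2: t = (1/0.0919 - 1/1.22)/0.018
Step 3: t = (10.88 - 0.8197)/0.018
Step 4: t = 10.06/0.018 = 559 s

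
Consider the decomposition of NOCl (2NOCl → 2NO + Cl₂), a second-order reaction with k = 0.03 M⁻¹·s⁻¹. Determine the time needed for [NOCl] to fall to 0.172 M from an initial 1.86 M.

175.9 s

Step 1: For second-order: t = (1/[NOCl] - 1/[NOCl]₀)/k
Step 2: t = (1/0.172 - 1/1.86)/0.03
Step 3: t = (5.814 - 0.5376)/0.03
Step 4: t = 5.276/0.03 = 175.9 s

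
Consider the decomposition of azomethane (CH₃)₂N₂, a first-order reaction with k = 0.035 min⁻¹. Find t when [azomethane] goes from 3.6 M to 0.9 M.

39.61 min

Step 1: For first-order: t = ln([azomethane]₀/[azomethane])/k
Step 2: t = ln(3.6/0.9)/0.035
Step 3: t = ln(4)/0.035
Step 4: t = 1.386/0.035 = 39.61 min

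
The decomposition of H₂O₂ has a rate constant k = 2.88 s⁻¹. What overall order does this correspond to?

first order (1)

Step 1: The units of k for an nth-order reaction are (concentration)^(1-n)·(time)⁻¹.
Step 2: Here k has units s⁻¹, so the concentration exponent is 0.
Step 3: 1 - n = 0 ⇒ n = 1. The reaction is first order.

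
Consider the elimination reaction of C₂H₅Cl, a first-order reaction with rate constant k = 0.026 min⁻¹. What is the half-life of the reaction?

26.66 min

Step 1: For a first-order reaction, t₁/₂ = ln(2)/k
Step 2: t₁/₂ = ln(2)/0.026
Step 3: t₁/₂ = 0.6931/0.026 = 26.66 min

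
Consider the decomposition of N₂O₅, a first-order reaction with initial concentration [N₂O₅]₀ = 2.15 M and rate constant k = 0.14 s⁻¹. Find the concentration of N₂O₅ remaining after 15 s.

0.2633 M

Step 1: For a first-order reaction: [N₂O₅] = [N₂O₅]₀ × e^(-kt)
Step 2: [N₂O₅] = 2.15 × e^(-0.14 × 15)
Step 3: [N₂O₅] = 2.15 × e^(-2.1)
Step 4: [N₂O₅] = 2.15 × 0.122456 = 0.2633 M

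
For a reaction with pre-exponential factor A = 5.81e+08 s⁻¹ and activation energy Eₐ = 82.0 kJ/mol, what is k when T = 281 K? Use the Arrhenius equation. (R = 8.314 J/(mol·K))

3.32e-07 s⁻¹

Step 1: Use the Arrhenius equation: k = A × exp(-Eₐ/RT)
Step 2: Convert Eₐ to J/mol: 82.0 kJ/mol = 82000 J/mol
Step 3: Calculate the exponent: -Eₐ/(RT) = -82000/(8.314 × 281) = -35.09922
Step 4: k = 5.81e+08 × exp(-35.09922)
Step 5: k = 5.81e+08 × 5.70956e-16 = 3.3173e-07 s⁻¹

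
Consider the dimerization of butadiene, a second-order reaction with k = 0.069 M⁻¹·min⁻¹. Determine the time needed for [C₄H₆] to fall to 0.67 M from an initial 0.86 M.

4.779 min

Step 1: For second-order: t = (1/[C₄H₆] - 1/[C₄H₆]₀)/k
Step 2: t = (1/0.67 - 1/0.86)/0.069
Step 3: t = (1.493 - 1.163)/0.069
Step 4: t = 0.3297/0.069 = 4.779 min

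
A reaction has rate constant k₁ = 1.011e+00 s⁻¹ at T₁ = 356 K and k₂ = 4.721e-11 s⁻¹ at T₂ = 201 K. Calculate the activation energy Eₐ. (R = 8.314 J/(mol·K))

91.3 kJ/mol

Step 1: Use the two-temperature Arrhenius form: ln(k₂/k₁) = -Eₐ/R × (1/T₂ - 1/T₁)
Step 2: ln(k₂/k₁) = ln(4.721e-11/1.011e+00) = ln(4.66963e-11) = -23.7874
Step 3: 1/T₂ - 1/T₁ = 1/201 - 1/356 = 2.166136e-03 K⁻¹
Step 4: Eₐ = -R × ln(k₂/k₁) / (1/T₂ - 1/T₁) = -8.314 × -23.7874 / 2.166136e-03
Step 5: Eₐ = 9.1300e+04 J/mol = 91.3 kJ/mol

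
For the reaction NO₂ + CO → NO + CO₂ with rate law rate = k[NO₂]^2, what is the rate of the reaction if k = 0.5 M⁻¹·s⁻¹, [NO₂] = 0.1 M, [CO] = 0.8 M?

0.005 M/s

Step 1: The rate law is rate = k[NO₂]^2
Step 2: Note that the rate does not depend on [CO] (zero order in CO).
Step 3: rate = 0.5 × (0.1)^2 = 0.005 M/s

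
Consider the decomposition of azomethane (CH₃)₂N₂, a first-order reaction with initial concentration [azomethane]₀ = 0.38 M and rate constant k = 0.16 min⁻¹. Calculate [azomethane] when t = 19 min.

0.01818 M

Step 1: For a first-order reaction: [azomethane] = [azomethane]₀ × e^(-kt)
Step 2: [azomethane] = 0.38 × e^(-0.16 × 19)
Step 3: [azomethane] = 0.38 × e^(-3.04)
Step 4: [azomethane] = 0.38 × 0.0478349 = 0.01818 M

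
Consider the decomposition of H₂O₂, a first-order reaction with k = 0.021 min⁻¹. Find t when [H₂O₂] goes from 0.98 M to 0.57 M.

25.81 min

Step 1: For first-order: t = ln([H₂O₂]₀/[H₂O₂])/k
Step 2: t = ln(0.98/0.57)/0.021
Step 3: t = ln(1.719)/0.021
Step 4: t = 0.5419/0.021 = 25.81 min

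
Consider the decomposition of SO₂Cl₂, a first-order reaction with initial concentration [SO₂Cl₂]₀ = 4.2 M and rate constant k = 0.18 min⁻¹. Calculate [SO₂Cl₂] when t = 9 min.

0.8312 M

Step 1: For a first-order reaction: [SO₂Cl₂] = [SO₂Cl₂]₀ × e^(-kt)
Step 2: [SO₂Cl₂] = 4.2 × e^(-0.18 × 9)
Step 3: [SO₂Cl₂] = 4.2 × e^(-1.62)
Step 4: [SO₂Cl₂] = 4.2 × 0.197899 = 0.8312 M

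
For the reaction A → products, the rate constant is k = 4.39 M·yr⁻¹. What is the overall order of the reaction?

zeroth order (0)

Step 1: The units of k for an nth-order reaction are (concentration)^(1-n)·(time)⁻¹.
Step 2: Here k has units M·yr⁻¹, so the concentration exponent is 1.
Step 3: 1 - n = 1 ⇒ n = 0. The reaction is zeroth order.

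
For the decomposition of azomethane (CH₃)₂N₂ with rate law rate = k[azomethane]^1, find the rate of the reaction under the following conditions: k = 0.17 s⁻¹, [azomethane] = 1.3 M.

0.221 M/s

Step 1: Identify the rate law: rate = k[azomethane]^1
Step 2: Substitute values: rate = 0.17 × (1.3)^1
Step 3: Calculate: rate = 0.17 × 1.3 = 0.221 M/s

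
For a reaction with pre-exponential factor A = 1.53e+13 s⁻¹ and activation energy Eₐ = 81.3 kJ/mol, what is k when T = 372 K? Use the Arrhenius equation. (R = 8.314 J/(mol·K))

5.87e+01 s⁻¹

Step 1: Use the Arrhenius equation: k = A × exp(-Eₐ/RT)
Step 2: Convert Eₐ to J/mol: 81.3 kJ/mol = 81300 J/mol
Step 3: Calculate the exponent: -Eₐ/(RT) = -81300/(8.314 × 372) = -26.28679
Step 4: k = 1.53e+13 × exp(-26.28679)
Step 5: k = 1.53e+13 × 3.83524e-12 = 5.8679e+01 s⁻¹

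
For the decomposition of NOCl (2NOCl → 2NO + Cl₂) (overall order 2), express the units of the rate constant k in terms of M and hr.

M⁻¹·hr⁻¹

Step 1: For overall order n, rate = k × (concentration)^n.
Step 2: Rate has units M·hr⁻¹; concentration term has units M^2.
Step 3: k = rate / (concentration)^n, so units of k = M^(1-2)·hr⁻¹ = M⁻¹·hr⁻¹.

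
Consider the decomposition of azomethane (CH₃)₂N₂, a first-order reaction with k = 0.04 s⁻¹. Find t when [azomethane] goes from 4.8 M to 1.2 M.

34.66 s

Step 1: For first-order: t = ln([azomethane]₀/[azomethane])/k
Step 2: t = ln(4.8/1.2)/0.04
Step 3: t = ln(4)/0.04
Step 4: t = 1.386/0.04 = 34.66 s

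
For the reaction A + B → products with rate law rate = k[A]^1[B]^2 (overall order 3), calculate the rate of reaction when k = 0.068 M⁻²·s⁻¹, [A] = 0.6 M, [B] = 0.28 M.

0.003199 M/s

Step 1: The rate law is rate = k[A]^1[B]^2, overall order = 1+2 = 3
Step 2: Substitute values: rate = 0.068 × (0.6)^1 × (0.28)^2
Step 3: rate = 0.068 × 0.6 × 0.0784 = 0.00319872 M/s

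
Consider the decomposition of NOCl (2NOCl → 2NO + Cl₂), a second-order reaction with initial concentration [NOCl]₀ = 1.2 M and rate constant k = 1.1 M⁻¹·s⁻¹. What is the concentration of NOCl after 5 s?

0.1579 M

Step 1: For a second-order reaction: 1/[NOCl] = 1/[NOCl]₀ + kt
Step 2: 1/[NOCl] = 1/1.2 + 1.1 × 5
Step 3: 1/[NOCl] = 0.8333 + 5.5 = 6.333
Step 4: [NOCl] = 1/6.333 = 0.1579 M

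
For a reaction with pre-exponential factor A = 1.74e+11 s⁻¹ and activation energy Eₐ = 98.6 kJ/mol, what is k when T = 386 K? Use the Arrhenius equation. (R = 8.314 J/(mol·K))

7.89e-03 s⁻¹

Step 1: Use the Arrhenius equation: k = A × exp(-Eₐ/RT)
Step 2: Convert Eₐ to J/mol: 98.6 kJ/mol = 98600 J/mol
Step 3: Calculate the exponent: -Eₐ/(RT) = -98600/(8.314 × 386) = -30.72413
Step 4: k = 1.74e+11 × exp(-30.72413)
Step 5: k = 1.74e+11 × 4.53607e-14 = 7.8928e-03 s⁻¹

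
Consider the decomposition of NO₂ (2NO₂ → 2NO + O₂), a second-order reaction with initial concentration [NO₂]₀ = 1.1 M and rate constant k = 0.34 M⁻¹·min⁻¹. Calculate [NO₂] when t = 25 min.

0.1063 M

Step 1: For a second-order reaction: 1/[NO₂] = 1/[NO₂]₀ + kt
Step 2: 1/[NO₂] = 1/1.1 + 0.34 × 25
Step 3: 1/[NO₂] = 0.9091 + 8.5 = 9.409
Step 4: [NO₂] = 1/9.409 = 0.1063 M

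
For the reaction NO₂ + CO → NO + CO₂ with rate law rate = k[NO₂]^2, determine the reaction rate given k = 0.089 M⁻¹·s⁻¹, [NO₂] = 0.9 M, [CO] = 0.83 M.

0.07209 M/s

Step 1: The rate law is rate = k[NO₂]^2
Step 2: Note that the rate does not depend on [CO] (zero order in CO).
Step 3: rate = 0.089 × (0.9)^2 = 0.07209 M/s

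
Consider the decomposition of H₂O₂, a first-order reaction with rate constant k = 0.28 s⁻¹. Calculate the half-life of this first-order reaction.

2.476 s

Step 1: For a first-order reaction, t₁/₂ = ln(2)/k
Step 2: t₁/₂ = ln(2)/0.28
Step 3: t₁/₂ = 0.6931/0.28 = 2.476 s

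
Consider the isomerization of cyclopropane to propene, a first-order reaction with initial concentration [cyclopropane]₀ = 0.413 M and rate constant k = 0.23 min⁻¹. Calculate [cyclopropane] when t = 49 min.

5.266e-06 M

Step 1: For a first-order reaction: [cyclopropane] = [cyclopropane]₀ × e^(-kt)
Step 2: [cyclopropane] = 0.413 × e^(-0.23 × 49)
Step 3: [cyclopropane] = 0.413 × e^(-11.27)
Step 4: [cyclopropane] = 0.413 × 1.27497e-05 = 5.266e-06 M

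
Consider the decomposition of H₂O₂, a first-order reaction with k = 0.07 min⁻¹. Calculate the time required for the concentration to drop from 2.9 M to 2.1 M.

4.611 min

Step 1: For first-order: t = ln([H₂O₂]₀/[H₂O₂])/k
Step 2: t = ln(2.9/2.1)/0.07
Step 3: t = ln(1.381)/0.07
Step 4: t = 0.3228/0.07 = 4.611 min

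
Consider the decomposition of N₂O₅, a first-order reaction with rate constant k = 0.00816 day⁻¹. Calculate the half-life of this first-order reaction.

84.94 day

Step 1: For a first-order reaction, t₁/₂ = ln(2)/k
Step 2: t₁/₂ = ln(2)/0.00816
Step 3: t₁/₂ = 0.6931/0.00816 = 84.94 day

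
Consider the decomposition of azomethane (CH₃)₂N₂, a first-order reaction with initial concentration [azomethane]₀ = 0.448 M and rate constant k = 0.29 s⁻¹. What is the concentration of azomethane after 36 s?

1.31e-05 M

Step 1: For a first-order reaction: [azomethane] = [azomethane]₀ × e^(-kt)
Step 2: [azomethane] = 0.448 × e^(-0.29 × 36)
Step 3: [azomethane] = 0.448 × e^(-10.44)
Step 4: [azomethane] = 0.448 × 2.92392e-05 = 1.31e-05 M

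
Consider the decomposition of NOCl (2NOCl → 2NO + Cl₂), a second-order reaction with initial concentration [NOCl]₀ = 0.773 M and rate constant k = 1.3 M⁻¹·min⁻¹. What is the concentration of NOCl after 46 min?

0.01637 M

Step 1: For a second-order reaction: 1/[NOCl] = 1/[NOCl]₀ + kt
Step 2: 1/[NOCl] = 1/0.773 + 1.3 × 46
Step 3: 1/[NOCl] = 1.294 + 59.8 = 61.09
Step 4: [NOCl] = 1/61.09 = 0.01637 M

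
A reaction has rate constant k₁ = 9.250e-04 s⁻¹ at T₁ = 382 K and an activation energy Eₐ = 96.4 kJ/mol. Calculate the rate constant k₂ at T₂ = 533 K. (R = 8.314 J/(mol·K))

5.020e+00 s⁻¹

Step 1: Use the two-temperature Arrhenius form: ln(k₂/k₁) = -Eₐ/R × (1/T₂ - 1/T₁)
Step 2: Convert Eₐ to J/mol: 96.4 kJ/mol = 96400 J/mol
Step 3: 1/T₂ - 1/T₁ = 1/533 - 1/382 = -7.416284e-04 K⁻¹
Step 4: ln(k₂/k₁) = -96400/8.314 × -7.416284e-04 = 8.59911
Step 5: k₂ = k₁ × exp(8.59911) = 9.250e-04 × 5.42683e+03 = 5.020e+00 s⁻¹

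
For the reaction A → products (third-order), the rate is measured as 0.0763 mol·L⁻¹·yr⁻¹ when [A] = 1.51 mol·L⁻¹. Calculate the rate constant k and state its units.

0.02216 (mol·L⁻¹)⁻²·yr⁻¹

Step 1: rate = k[A]^3, so k = rate / [A]^3.
Step 2: k = 0.0763 / (1.51)^3 = 0.0763 / 3.443.
Step 3: k = 0.02216 (mol·L⁻¹)⁻²·yr⁻¹.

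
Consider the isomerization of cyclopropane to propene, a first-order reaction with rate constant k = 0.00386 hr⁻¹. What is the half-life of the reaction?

179.6 hr

Step 1: For a first-order reaction, t₁/₂ = ln(2)/k
Step 2: t₁/₂ = ln(2)/0.00386
Step 3: t₁/₂ = 0.6931/0.00386 = 179.6 hr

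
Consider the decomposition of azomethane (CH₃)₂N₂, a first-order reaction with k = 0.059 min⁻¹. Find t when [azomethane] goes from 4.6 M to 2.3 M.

11.75 min

Step 1: For first-order: t = ln([azomethane]₀/[azomethane])/k
Step 2: t = ln(4.6/2.3)/0.059
Step 3: t = ln(2)/0.059
Step 4: t = 0.6931/0.059 = 11.75 min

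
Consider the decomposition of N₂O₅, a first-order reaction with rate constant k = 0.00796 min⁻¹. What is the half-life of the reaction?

87.08 min

Step 1: For a first-order reaction, t₁/₂ = ln(2)/k
Step 2: t₁/₂ = ln(2)/0.00796
Step 3: t₁/₂ = 0.6931/0.00796 = 87.08 min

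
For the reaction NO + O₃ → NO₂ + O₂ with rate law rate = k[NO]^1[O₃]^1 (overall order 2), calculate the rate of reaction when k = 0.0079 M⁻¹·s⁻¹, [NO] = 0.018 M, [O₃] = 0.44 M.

6.257e-05 M/s

Step 1: The rate law is rate = k[NO]^1[O₃]^1, overall order = 1+1 = 2
Step 2: Substitute values: rate = 0.0079 × (0.018)^1 × (0.44)^1
Step 3: rate = 0.0079 × 0.018 × 0.44 = 6.2568e-05 M/s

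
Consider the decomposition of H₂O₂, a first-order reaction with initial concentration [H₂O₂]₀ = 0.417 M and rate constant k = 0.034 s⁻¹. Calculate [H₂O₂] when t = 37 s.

0.1185 M

Step 1: For a first-order reaction: [H₂O₂] = [H₂O₂]₀ × e^(-kt)
Step 2: [H₂O₂] = 0.417 × e^(-0.034 × 37)
Step 3: [H₂O₂] = 0.417 × e^(-1.258)
Step 4: [H₂O₂] = 0.417 × 0.284222 = 0.1185 M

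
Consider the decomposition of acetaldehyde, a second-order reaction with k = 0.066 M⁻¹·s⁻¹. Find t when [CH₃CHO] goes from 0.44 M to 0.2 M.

41.32 s

Step 1: For second-order: t = (1/[CH₃CHO] - 1/[CH₃CHO]₀)/k
Step 2: t = (1/0.2 - 1/0.44)/0.066
Step 3: t = (5 - 2.273)/0.066
Step 4: t = 2.727/0.066 = 41.32 s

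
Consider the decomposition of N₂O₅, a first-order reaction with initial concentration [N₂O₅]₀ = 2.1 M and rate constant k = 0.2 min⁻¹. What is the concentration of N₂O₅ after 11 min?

0.2327 M

Step 1: For a first-order reaction: [N₂O₅] = [N₂O₅]₀ × e^(-kt)
Step 2: [N₂O₅] = 2.1 × e^(-0.2 × 11)
Step 3: [N₂O₅] = 2.1 × e^(-2.2)
Step 4: [N₂O₅] = 2.1 × 0.110803 = 0.2327 M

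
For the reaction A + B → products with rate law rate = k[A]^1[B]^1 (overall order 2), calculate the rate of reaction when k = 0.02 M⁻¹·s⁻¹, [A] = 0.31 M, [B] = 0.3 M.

0.00186 M/s

Step 1: The rate law is rate = k[A]^1[B]^1, overall order = 1+1 = 2
Step 2: Substitute values: rate = 0.02 × (0.31)^1 × (0.3)^1
Step 3: rate = 0.02 × 0.31 × 0.3 = 0.00186 M/s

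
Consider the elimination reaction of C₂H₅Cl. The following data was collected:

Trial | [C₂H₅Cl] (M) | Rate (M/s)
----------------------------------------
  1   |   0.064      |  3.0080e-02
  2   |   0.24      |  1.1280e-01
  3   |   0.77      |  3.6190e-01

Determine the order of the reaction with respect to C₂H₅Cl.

first order (1)

Step 1: Compare trials to find order n where rate₂/rate₁ = ([C₂H₅Cl]₂/[C₂H₅Cl]₁)^n
Step 2: rate₂/rate₁ = 1.1280e-01/3.0080e-02 = 3.75
Step 3: [C₂H₅Cl]₂/[C₂H₅Cl]₁ = 0.24/0.064 = 3.75
Step 4: n = ln(3.75)/ln(3.75) = 1.00 ≈ 1
Step 5: The reaction is first order in C₂H₅Cl.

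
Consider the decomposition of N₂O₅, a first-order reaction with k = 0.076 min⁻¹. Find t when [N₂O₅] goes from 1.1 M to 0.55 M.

9.12 min

Step 1: For first-order: t = ln([N₂O₅]₀/[N₂O₅])/k
Step 2: t = ln(1.1/0.55)/0.076
Step 3: t = ln(2)/0.076
Step 4: t = 0.6931/0.076 = 9.12 min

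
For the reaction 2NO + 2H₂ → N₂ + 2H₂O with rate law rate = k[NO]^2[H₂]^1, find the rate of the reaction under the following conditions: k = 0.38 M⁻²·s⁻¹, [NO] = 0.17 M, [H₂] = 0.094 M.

0.001032 M/s

Step 1: The rate law is rate = k[NO]^2[H₂]^1
Step 2: Substitute: rate = 0.38 × (0.17)^2 × (0.094)^1
Step 3: rate = 0.38 × 0.0289 × 0.094 = 0.00103231 M/s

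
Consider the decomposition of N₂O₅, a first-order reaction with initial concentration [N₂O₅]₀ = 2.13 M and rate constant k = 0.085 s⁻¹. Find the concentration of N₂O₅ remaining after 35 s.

0.1087 M

Step 1: For a first-order reaction: [N₂O₅] = [N₂O₅]₀ × e^(-kt)
Step 2: [N₂O₅] = 2.13 × e^(-0.085 × 35)
Step 3: [N₂O₅] = 2.13 × e^(-2.975)
Step 4: [N₂O₅] = 2.13 × 0.0510474 = 0.1087 M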